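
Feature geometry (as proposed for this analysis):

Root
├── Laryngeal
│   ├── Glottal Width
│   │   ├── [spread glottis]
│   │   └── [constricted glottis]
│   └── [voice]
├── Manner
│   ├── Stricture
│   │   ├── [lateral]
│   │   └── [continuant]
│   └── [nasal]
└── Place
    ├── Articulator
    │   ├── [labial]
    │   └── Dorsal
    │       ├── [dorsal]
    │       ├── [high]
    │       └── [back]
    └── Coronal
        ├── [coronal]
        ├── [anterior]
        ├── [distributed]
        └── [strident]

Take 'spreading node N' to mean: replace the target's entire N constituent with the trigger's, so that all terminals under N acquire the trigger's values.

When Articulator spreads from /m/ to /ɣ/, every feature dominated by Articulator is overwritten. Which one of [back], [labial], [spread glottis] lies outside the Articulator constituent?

Under this geometry, Articulator contains [labial], [dorsal], [high], [back].
Of the listed options, [back], [labial] are among these and would be overwritten by spreading Articulator.
But [spread glottis] is a dependent of Glottal Width, outside Articulator; it is therefore untouched by the spreading.

[spread glottis]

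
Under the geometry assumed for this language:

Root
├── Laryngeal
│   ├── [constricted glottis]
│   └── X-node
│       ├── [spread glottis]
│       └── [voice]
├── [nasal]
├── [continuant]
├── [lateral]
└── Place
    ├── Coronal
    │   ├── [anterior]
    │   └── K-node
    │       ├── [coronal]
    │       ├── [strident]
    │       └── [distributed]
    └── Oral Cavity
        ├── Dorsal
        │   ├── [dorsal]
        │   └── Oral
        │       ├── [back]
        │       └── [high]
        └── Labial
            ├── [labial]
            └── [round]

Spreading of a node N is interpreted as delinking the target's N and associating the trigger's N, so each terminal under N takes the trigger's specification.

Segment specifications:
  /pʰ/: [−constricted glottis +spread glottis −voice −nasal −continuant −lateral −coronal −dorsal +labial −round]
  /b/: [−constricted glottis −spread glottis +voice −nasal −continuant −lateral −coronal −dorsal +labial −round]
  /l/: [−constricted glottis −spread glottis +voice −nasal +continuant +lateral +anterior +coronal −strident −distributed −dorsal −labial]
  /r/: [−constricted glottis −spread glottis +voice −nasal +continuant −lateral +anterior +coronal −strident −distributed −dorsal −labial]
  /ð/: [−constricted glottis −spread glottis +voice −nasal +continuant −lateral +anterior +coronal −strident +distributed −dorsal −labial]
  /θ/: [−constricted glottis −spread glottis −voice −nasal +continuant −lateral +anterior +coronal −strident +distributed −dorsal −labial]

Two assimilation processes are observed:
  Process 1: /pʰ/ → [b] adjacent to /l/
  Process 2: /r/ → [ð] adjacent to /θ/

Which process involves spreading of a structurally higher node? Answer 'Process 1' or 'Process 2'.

Process 1

Process 1: the features that change are [voice], [spread glottis]; the minimal node is X-node (depth 2).
Process 2: the feature that changes is [distributed]; the minimal node is [distributed] (depth 4).
X-node (depth 2) sits above [distributed] (depth 4), making Process 1 the one with the higher spreading node.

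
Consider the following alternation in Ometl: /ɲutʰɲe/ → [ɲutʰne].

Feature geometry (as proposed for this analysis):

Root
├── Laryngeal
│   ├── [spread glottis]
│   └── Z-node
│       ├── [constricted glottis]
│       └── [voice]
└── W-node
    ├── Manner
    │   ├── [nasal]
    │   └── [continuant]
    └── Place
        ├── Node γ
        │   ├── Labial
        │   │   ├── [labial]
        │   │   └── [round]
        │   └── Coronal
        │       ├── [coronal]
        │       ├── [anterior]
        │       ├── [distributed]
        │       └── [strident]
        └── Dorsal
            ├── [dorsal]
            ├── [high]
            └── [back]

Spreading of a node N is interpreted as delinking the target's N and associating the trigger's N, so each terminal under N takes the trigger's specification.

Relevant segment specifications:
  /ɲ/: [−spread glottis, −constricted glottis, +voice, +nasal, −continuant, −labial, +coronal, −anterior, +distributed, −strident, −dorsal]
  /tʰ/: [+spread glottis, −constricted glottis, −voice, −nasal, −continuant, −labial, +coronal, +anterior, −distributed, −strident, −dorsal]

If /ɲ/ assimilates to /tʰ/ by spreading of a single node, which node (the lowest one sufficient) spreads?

Comparing /ɲ/ with its surface form [n], the features that change are [anterior], [distributed].
Tracing each changed feature up the tree, the paths first meet at Coronal; any lower node misses at least one of them.
Spreading Coronal from /tʰ/ overwrites each of those terminals with /tʰ/'s values, yielding exactly [n].
Features on which the two segments disagree outside Coronal, such as [nasal], [spread glottis], are unchanged — nothing dominating them spread, and Coronal is the minimal sufficient constituent.

Coronal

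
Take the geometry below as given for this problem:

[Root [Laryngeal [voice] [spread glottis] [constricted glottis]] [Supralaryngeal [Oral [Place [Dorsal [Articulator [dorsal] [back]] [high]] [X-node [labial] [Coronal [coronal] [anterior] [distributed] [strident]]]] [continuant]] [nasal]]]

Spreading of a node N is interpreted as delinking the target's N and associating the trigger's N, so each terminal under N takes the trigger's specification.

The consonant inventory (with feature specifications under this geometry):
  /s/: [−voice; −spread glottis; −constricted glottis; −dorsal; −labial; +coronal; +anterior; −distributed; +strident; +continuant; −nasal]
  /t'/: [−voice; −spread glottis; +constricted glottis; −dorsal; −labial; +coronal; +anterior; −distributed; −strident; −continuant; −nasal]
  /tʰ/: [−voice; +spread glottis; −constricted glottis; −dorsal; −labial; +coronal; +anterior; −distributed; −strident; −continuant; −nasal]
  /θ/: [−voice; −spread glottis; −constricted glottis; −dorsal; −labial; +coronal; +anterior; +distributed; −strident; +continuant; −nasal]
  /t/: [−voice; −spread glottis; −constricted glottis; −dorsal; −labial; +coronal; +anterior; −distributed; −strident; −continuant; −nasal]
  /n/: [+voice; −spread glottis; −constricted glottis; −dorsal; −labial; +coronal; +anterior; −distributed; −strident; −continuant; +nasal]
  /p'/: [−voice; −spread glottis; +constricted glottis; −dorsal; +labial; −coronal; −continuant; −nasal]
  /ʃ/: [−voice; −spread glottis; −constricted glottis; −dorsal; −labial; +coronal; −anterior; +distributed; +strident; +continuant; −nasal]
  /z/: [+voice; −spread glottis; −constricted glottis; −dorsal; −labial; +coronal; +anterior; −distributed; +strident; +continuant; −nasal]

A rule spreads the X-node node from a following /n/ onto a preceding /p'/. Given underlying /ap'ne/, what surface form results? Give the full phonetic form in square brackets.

[at'ne]

The X-node node dominates the terminals [labial], [coronal], [anterior], [distributed], [strident].
After delinking /p'/'s X-node and linking /n/'s, the affected terminals become [−labial], [+coronal], [+anterior], [−distributed], [−strident]; [voice], [spread glottis], [constricted glottis], … (outside X-node) are retained from /p'/.
Among the inventory, only /t'/ has exactly this specification, giving the surface form [at'ne].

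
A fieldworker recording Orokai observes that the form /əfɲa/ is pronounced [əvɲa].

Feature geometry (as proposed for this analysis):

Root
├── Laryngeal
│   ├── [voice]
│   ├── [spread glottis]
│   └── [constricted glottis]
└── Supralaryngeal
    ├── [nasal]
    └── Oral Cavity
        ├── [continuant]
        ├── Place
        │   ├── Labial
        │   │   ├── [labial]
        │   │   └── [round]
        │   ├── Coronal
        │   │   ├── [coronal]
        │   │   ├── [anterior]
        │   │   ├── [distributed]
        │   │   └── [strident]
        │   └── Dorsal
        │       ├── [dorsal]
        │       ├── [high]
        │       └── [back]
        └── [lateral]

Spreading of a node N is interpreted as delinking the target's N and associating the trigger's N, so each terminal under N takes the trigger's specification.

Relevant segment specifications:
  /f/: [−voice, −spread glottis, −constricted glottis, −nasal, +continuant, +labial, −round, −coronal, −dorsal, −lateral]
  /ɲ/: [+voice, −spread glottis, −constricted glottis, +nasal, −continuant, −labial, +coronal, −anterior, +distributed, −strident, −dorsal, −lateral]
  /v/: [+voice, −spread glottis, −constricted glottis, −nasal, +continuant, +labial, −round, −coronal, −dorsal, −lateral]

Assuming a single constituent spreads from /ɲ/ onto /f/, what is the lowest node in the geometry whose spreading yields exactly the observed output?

Feature comparison: [voice] differs between /f/ and [v]; the remaining terminals match.
Only a single terminal changes, and /ɲ/ supplies the new value, so [voice] itself is the minimal spreading constituent.
Features on which the two segments disagree outside [voice], such as [continuant], [coronal], are unchanged — nothing dominating them spread, and [voice] is the minimal sufficient constituent.

[voice]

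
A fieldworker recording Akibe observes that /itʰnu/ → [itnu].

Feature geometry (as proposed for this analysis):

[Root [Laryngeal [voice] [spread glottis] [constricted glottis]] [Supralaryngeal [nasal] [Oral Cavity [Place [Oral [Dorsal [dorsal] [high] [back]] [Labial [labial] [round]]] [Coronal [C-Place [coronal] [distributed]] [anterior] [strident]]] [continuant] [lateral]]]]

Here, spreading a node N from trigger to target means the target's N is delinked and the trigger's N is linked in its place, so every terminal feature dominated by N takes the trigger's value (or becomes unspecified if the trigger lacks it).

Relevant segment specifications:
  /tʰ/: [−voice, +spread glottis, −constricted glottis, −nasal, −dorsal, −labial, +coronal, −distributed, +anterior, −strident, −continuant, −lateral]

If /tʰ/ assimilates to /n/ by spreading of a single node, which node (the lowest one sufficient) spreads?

Comparing /tʰ/ with its surface form [t], the only feature that changes is [spread glottis].
Only a single terminal changes, and /n/ supplies the new value, so [spread glottis] itself is the minimal spreading constituent.
Had Laryngeal or a higher node spread, [voice] would have taken /n/'s value; it stays as in /tʰ/, confirming the spreading constituent is exactly [spread glottis].

[spread glottis]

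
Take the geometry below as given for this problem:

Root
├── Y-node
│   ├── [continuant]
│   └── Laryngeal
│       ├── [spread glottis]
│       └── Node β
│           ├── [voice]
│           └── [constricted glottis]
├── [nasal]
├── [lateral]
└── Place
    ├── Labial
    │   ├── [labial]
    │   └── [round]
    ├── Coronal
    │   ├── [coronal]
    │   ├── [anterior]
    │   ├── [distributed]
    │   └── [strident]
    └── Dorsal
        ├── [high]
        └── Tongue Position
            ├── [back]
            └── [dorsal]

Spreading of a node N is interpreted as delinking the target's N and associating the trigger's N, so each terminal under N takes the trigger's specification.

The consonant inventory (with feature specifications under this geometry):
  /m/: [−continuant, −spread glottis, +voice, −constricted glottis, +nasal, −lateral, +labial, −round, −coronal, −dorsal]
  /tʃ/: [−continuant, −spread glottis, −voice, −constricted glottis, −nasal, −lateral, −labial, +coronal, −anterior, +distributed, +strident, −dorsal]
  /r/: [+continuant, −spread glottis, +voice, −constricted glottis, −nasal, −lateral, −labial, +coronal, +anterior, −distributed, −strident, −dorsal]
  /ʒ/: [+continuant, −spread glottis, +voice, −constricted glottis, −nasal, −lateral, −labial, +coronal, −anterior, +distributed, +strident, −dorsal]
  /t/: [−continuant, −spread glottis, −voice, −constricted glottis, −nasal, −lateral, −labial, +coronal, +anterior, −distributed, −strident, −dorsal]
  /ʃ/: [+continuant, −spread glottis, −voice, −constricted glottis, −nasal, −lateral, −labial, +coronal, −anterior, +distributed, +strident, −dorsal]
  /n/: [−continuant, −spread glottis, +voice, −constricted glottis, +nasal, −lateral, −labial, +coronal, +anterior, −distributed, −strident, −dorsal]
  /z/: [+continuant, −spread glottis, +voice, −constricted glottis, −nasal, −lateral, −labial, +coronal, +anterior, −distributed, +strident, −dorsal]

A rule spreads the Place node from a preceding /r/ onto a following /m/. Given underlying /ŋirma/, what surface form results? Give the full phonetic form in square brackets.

[ŋirna]

Terminals under Place in this geometry: [labial], [round], [coronal], [anterior], [distributed], [strident], [high], [back], [dorsal].
The target acquires /r/'s values for everything under Place — [−labial], [+coronal], [+anterior], [−distributed], [−strident], [−dorsal] — while keeping its own [continuant], [spread glottis], [voice], ….
This feature bundle is that of [n], so /ŋirma/ surfaces as [ŋirna].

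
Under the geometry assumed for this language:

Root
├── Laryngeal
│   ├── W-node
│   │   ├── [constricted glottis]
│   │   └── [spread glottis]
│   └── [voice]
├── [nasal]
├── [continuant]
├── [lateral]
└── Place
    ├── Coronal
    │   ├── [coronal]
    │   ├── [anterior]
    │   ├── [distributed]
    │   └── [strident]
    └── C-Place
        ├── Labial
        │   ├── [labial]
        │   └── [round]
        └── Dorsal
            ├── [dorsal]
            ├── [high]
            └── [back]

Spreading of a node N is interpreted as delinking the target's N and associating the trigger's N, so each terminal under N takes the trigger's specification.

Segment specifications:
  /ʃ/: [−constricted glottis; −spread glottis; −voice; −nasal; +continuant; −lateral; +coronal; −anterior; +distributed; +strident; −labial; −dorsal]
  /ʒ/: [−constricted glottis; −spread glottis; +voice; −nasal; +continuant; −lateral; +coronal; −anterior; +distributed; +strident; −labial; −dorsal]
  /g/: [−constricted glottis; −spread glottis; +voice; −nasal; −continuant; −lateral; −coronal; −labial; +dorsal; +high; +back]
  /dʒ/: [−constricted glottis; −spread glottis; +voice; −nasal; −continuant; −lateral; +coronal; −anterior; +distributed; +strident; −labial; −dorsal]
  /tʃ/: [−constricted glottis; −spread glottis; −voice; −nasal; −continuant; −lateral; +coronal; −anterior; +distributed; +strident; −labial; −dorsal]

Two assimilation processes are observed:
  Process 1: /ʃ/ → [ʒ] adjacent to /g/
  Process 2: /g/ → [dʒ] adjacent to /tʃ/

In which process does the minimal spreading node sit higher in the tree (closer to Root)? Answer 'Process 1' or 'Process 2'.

Process 2

Process 1: the feature that changes is [voice]; the minimal node is [voice] (depth 2).
In Process 2, [coronal], [anterior], [distributed], [strident], [dorsal], [high], [back] change, so the minimal spreading node is Place at depth 1.
Place is closer to Root than [voice], so Process 2 spreads the higher node.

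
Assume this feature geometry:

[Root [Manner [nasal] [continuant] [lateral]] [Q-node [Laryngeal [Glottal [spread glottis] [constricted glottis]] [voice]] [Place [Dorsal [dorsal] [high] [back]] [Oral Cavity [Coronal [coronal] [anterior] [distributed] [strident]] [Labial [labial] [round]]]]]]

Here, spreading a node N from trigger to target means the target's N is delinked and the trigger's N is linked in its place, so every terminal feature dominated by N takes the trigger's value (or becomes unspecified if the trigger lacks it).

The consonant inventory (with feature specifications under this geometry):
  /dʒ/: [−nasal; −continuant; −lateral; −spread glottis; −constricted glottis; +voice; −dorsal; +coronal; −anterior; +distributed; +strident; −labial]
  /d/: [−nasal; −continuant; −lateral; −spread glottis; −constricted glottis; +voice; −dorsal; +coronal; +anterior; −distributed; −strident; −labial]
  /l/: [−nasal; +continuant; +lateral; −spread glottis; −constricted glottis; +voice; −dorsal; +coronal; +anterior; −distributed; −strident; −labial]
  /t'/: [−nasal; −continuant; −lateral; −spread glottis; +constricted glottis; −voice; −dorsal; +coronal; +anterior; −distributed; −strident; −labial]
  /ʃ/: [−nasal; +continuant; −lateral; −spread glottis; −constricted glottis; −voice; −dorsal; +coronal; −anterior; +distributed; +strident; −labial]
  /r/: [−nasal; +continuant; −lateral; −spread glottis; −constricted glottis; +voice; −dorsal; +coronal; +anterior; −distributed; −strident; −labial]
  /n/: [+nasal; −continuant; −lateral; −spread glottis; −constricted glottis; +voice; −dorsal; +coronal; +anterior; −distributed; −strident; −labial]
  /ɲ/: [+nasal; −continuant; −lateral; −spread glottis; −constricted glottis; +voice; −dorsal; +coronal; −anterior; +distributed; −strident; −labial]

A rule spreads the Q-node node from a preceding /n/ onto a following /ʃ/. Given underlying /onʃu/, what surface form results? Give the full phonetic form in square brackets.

[onru]

The Q-node node dominates the terminals [spread glottis], [constricted glottis], [voice], [dorsal], [high], [back], [coronal], [anterior], [distributed], [strident], [labial], [round].
The target acquires /n/'s values for everything under Q-node — [−spread glottis], [−constricted glottis], [+voice], [−dorsal], [+coronal], [+anterior], [−distributed], [−strident], [−labial] — while keeping its own [nasal], [continuant], [lateral].
Among the inventory, only /r/ has exactly this specification, giving the surface form [onru].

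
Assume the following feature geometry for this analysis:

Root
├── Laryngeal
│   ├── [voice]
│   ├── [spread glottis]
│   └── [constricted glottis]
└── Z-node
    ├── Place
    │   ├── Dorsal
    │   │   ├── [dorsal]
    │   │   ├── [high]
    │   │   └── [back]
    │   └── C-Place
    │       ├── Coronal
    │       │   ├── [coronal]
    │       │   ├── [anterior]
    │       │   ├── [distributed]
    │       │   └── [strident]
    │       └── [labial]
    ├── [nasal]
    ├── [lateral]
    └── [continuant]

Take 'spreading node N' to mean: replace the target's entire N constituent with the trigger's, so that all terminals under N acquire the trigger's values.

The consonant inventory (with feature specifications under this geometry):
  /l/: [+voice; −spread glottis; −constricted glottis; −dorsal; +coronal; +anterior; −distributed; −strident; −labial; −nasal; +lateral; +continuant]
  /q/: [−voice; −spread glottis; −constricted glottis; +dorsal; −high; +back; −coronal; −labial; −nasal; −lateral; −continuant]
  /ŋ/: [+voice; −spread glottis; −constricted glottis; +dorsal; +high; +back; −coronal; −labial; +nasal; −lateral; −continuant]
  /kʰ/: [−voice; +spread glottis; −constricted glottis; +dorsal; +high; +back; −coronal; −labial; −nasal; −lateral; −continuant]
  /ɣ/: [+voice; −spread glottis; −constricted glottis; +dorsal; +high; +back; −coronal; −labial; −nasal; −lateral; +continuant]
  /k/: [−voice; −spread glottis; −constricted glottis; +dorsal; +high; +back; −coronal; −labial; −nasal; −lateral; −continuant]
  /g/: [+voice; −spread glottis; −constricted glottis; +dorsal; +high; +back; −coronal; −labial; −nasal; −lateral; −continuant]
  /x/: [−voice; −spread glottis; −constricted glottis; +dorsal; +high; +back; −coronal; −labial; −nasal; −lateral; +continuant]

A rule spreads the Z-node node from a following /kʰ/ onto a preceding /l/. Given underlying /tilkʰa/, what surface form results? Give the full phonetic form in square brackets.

The Z-node node dominates the terminals [dorsal], [high], [back], [coronal], [anterior], [distributed], [strident], [labial], [nasal], [lateral], [continuant].
After delinking /l/'s Z-node and linking /kʰ/'s, the affected terminals become [+dorsal], [+high], [+back], [−coronal], [−labial], [−nasal], [−lateral], [−continuant]; [voice], [spread glottis], [constricted glottis] (outside Z-node) are retained from /l/.
Among the inventory, only /g/ has exactly this specification, giving the surface form [tigkʰa].

[tigkʰa]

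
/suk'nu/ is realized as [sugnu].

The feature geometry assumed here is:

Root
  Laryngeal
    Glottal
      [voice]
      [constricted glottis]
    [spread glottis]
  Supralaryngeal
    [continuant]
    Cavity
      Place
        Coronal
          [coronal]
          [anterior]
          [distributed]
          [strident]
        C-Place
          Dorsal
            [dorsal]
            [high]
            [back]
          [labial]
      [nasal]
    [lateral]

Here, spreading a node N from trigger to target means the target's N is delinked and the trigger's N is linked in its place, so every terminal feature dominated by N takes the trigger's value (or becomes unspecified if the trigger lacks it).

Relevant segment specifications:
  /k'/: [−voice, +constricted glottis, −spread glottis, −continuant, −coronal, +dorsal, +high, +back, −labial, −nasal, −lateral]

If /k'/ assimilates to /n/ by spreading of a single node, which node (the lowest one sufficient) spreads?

Comparing /k'/ with its surface form [g], the features that change are [voice], [constricted glottis].
Tracing each changed feature up the tree, the paths first meet at Glottal; any lower node misses at least one of them.
Delinking /k'/'s Glottal and associating /n/'s Glottal gives precisely the feature bundle of [g].
[dorsal], [coronal] stay as in /k'/ although /n/ differs there, so no node dominating them spread; among the remaining candidates Glottal is the lowest that derives the output.

Glottal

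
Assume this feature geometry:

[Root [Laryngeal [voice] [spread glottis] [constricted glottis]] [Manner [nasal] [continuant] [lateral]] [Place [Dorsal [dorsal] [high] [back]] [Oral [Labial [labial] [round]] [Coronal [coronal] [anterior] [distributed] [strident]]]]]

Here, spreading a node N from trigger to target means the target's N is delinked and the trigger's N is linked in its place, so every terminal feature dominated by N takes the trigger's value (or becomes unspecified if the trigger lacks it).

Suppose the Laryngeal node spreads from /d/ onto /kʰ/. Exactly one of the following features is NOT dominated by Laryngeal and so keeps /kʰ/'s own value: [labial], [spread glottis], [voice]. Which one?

[labial]

Laryngeal dominates exactly [voice], [spread glottis], [constricted glottis].
[voice], [spread glottis] all lie under Laryngeal, so they are overwritten when Laryngeal spreads.
But [labial] is a dependent of Labial, outside Laryngeal; it is therefore untouched by the spreading.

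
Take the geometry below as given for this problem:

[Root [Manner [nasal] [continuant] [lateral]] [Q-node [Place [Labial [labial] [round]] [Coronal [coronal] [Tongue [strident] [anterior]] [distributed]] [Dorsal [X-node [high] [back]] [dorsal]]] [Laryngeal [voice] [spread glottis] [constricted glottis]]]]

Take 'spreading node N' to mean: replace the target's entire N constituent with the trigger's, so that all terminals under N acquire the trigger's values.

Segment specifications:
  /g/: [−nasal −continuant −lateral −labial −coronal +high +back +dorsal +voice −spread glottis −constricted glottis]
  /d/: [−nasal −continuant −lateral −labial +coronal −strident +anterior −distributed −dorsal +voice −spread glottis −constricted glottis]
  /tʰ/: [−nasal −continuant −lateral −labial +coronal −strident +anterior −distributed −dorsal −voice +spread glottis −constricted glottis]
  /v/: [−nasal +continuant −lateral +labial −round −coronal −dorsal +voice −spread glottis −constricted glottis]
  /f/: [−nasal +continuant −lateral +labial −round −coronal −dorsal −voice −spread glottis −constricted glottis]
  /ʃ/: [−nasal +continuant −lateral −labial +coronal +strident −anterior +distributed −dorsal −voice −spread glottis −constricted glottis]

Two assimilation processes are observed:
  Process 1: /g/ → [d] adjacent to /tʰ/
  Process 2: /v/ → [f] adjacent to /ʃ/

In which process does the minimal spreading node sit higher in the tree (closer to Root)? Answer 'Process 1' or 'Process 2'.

Process 1: the features that change are [coronal], [anterior], [distributed], [strident], [dorsal], [high], [back]; the minimal node is Place (depth 2).
In Process 2, [voice] changes, so the minimal spreading node is [voice] at depth 3.
Depth 2 < depth 3; Process 1 involves the structurally higher constituent Place.

Process 1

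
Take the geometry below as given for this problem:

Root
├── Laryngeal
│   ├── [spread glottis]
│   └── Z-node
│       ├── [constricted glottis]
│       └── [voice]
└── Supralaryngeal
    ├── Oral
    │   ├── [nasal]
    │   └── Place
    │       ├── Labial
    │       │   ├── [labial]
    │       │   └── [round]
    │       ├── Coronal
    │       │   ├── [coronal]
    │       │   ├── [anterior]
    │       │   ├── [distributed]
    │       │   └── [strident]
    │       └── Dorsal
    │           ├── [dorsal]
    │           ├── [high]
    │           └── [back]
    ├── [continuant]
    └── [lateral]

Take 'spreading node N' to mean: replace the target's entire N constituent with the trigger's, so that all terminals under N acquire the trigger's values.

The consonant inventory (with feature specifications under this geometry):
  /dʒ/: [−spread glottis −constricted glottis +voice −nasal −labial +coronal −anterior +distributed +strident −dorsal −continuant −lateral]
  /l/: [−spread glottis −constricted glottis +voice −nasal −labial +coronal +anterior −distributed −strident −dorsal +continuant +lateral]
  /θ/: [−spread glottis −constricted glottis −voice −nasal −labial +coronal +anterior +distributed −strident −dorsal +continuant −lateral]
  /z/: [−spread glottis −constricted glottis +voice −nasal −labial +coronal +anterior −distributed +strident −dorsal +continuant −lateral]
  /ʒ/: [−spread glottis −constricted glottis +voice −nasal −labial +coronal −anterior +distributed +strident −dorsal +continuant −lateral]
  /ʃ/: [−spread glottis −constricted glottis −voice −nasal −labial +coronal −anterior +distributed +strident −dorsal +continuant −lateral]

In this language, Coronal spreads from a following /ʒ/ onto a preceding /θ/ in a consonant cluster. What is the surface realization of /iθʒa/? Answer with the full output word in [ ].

Coronal immediately or transitively dominates [coronal], [anterior], [distributed], [strident].
Spreading Coronal from /ʒ/ onto /θ/ replaces those values with /ʒ/'s: [+coronal], [−anterior], [+distributed], [+strident]. Features outside Coronal ([spread glottis], [constricted glottis], [voice], …) stay as in /θ/.
The resulting bundle matches /ʃ/ in the inventory; substituting it for /θ/ gives [iʃʒa].

[iʃʒa]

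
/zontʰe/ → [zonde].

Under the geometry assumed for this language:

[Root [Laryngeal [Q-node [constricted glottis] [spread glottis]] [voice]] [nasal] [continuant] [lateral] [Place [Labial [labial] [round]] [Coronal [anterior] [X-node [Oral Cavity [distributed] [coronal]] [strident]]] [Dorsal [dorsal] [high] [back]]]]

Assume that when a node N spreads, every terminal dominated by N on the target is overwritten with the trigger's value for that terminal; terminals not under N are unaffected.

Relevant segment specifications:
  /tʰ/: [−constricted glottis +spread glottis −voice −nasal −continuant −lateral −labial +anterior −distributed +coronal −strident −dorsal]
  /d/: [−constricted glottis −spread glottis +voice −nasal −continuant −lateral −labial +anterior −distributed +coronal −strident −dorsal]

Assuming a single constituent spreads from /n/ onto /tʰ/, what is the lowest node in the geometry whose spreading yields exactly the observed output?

Comparing /tʰ/ with its surface form [d], the features that change are [voice], [spread glottis].
Tracing each changed feature up the tree, the paths first meet at Laryngeal; any lower node misses at least one of them.
If Laryngeal spreads, every terminal under it takes /n/'s value, producing [d] as observed.
[nasal] — on which /n/ differs from /tʰ/ — is unchanged, so Root cannot have spread; the constituent is no larger than Laryngeal.

Laryngeal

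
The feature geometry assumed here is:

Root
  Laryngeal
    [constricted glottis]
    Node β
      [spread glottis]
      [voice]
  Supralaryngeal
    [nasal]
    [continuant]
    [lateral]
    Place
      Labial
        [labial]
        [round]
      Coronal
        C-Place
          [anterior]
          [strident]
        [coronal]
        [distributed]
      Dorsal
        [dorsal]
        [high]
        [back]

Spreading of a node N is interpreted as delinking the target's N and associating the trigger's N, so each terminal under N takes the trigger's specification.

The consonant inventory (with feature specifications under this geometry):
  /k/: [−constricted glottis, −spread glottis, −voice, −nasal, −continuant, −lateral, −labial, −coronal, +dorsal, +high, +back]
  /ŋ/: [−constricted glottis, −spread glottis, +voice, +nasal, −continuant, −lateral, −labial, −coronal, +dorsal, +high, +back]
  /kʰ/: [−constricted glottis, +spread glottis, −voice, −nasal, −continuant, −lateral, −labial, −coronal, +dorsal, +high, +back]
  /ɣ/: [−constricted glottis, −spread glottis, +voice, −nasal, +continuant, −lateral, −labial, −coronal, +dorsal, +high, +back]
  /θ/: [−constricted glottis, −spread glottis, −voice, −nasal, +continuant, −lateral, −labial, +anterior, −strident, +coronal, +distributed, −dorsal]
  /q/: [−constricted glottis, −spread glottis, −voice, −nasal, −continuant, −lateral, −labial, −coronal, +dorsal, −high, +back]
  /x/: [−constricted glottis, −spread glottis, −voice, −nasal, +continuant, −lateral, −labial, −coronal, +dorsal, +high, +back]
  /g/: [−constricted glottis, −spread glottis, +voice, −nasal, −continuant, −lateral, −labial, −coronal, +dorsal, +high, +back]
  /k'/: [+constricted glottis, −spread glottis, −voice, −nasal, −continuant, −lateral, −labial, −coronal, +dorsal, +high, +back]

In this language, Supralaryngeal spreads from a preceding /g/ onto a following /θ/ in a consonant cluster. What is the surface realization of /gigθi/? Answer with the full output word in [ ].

[gigki]

Terminals under Supralaryngeal in this geometry: [nasal], [continuant], [lateral], [labial], [round], [anterior], [strident], [coronal], [distributed], [dorsal], [high], [back].
Spreading Supralaryngeal from /g/ onto /θ/ replaces those values with /g/'s: [−nasal], [−continuant], [−lateral], [−labial], [−coronal], [+dorsal], [+high], [+back]. Features outside Supralaryngeal ([constricted glottis], [spread glottis], [voice]) stay as in /θ/.
The resulting bundle matches /k/ in the inventory; substituting it for /θ/ gives [gigki].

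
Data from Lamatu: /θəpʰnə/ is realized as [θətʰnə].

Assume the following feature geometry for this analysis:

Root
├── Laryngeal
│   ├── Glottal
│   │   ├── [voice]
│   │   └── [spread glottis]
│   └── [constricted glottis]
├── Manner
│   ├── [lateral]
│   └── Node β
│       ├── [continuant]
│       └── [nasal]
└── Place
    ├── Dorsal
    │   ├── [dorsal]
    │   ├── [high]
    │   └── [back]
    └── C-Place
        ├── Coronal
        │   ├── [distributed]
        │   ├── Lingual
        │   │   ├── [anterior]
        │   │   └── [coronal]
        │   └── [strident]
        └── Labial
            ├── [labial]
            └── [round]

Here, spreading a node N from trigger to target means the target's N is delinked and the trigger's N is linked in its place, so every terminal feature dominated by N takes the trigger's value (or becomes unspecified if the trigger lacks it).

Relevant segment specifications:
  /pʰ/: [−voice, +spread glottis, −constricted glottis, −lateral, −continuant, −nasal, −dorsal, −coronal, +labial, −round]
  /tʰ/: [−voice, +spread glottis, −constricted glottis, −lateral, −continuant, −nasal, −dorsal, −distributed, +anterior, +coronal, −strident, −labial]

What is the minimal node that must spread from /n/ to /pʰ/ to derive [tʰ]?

C-Place

The alternation /pʰ/ → [tʰ] changes [labial], [round], [coronal], [anterior], [distributed], [strident] and nothing else.
Tracing each changed feature up the tree, the paths first meet at C-Place; any lower node misses at least one of them.
Delinking /pʰ/'s C-Place and associating /n/'s C-Place gives precisely the feature bundle of [tʰ].
Features on which the two segments disagree outside C-Place, such as [voice], [spread glottis], are unchanged — nothing dominating them spread, and C-Place is the minimal sufficient constituent.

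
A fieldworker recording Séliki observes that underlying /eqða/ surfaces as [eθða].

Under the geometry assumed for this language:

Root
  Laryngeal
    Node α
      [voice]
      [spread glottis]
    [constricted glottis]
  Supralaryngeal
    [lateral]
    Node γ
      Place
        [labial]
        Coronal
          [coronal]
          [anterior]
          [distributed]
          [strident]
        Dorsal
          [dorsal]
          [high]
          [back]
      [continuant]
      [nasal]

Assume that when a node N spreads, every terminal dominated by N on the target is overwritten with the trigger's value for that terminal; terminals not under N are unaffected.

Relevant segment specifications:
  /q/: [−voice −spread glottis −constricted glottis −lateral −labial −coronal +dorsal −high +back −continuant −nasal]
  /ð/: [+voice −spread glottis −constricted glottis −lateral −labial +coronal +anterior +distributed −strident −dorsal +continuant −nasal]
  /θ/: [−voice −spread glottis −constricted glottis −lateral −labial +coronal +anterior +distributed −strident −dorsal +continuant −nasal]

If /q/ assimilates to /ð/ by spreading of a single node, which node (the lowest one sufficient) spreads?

Node γ

The alternation /q/ → [θ] changes [continuant], [coronal], [anterior], [distributed], [strident], [dorsal], [high], [back] and nothing else.
These terminals are all dominated by Node γ, and no proper subconstituent of Node γ covers them all; Node γ is their lowest common ancestor.
If Node γ spreads, every terminal under it takes /ð/'s value, producing [θ] as observed.
[voice], a feature on which the two segments disagree outside Node γ, is unchanged — nothing dominating it spread, and Node γ is the minimal sufficient constituent.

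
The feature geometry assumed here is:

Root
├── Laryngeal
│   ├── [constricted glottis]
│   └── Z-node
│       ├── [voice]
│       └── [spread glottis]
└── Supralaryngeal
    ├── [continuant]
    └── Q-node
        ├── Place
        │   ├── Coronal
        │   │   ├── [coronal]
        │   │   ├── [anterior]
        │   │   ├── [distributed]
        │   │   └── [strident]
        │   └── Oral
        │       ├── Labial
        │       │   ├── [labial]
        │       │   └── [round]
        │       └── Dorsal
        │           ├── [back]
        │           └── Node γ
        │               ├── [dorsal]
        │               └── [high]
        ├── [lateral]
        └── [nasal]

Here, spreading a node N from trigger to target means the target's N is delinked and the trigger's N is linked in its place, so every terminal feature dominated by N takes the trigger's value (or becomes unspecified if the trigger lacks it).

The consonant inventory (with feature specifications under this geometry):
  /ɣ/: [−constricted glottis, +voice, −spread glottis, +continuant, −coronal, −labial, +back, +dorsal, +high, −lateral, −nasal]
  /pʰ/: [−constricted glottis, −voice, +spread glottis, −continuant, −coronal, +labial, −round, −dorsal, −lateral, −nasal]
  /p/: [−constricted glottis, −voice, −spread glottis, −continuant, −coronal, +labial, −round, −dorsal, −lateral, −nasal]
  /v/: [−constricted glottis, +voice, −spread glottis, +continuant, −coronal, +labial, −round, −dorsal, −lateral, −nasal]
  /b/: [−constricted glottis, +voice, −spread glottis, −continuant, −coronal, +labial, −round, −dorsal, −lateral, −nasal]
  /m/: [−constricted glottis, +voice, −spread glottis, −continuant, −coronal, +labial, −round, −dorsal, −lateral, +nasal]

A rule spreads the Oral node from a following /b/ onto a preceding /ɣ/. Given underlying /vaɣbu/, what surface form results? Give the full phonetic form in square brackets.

The Oral node dominates the terminals [labial], [round], [back], [dorsal], [high].
Spreading Oral from /b/ onto /ɣ/ replaces those values with /b/'s: [+labial], [−round], [−dorsal]. Features outside Oral ([constricted glottis], [voice], [spread glottis], …) stay as in /ɣ/.
This feature bundle is that of [v], so /vaɣbu/ surfaces as [vavbu].

[vavbu]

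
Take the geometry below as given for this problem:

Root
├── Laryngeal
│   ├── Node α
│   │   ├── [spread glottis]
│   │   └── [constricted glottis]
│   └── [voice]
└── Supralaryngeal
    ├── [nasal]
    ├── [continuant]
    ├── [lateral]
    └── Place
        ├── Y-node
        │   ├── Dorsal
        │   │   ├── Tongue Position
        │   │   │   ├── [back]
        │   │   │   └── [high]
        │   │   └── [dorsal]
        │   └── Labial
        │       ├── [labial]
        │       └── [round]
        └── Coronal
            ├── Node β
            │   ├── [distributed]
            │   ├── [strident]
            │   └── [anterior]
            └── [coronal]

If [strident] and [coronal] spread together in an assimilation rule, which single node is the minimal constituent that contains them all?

Coronal

[strident]: Root / Supralaryngeal / Place / Coronal / Node β / [strident].
[coronal]: Root / Supralaryngeal / Place / Coronal / [coronal].
Coronal is the lowest common ancestor — every listed feature sits under it, and no single subconstituent of Coronal covers them all.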